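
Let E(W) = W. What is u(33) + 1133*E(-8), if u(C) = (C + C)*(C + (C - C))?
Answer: -6886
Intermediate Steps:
u(C) = 2*C² (u(C) = (2*C)*(C + 0) = (2*C)*C = 2*C²)
u(33) + 1133*E(-8) = 2*33² + 1133*(-8) = 2*1089 - 9064 = 2178 - 9064 = -6886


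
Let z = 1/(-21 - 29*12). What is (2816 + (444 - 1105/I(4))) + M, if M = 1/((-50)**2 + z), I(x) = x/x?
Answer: 1987985714/922499 ≈ 2155.0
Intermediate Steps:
z = -1/369 (z = 1/(-21 - 348) = 1/(-369) = -1/369 ≈ -0.0027100)
I(x) = 1
M = 369/922499 (M = 1/((-50)**2 - 1/369) = 1/(2500 - 1/369) = 1/(922499/369) = 369/922499 ≈ 0.00040000)
(2816 + (444 - 1105/I(4))) + M = (2816 + (444 - 1105/1)) + 369/922499 = (2816 + (444 - 1105)) + 369/922499 = (2816 - 661) + 369/922499 = 2155 + 369/922499 = 1987985714/922499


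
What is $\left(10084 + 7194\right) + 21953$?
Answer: $39231$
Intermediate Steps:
$\left(10084 + 7194\right) + 21953 = 17278 + 21953 = 39231$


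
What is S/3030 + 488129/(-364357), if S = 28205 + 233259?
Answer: 46893603889/552000855 ≈ 84.952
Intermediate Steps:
S = 261464
S/3030 + 488129/(-364357) = 261464/3030 + 488129/(-364357) = 261464*(1/3030) + 488129*(-1/364357) = 130732/1515 - 488129/364357 = 46893603889/552000855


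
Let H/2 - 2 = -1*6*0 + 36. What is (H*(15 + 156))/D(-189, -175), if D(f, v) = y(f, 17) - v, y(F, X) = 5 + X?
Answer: 12996/197 ≈ 65.969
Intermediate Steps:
H = 76 (H = 4 + 2*(-1*6*0 + 36) = 4 + 2*(-6*0 + 36) = 4 + 2*(0 + 36) = 4 + 2*36 = 4 + 72 = 76)
D(f, v) = 22 - v (D(f, v) = (5 + 17) - v = 22 - v)
(H*(15 + 156))/D(-189, -175) = (76*(15 + 156))/(22 - 1*(-175)) = (76*171)/(22 + 175) = 12996/197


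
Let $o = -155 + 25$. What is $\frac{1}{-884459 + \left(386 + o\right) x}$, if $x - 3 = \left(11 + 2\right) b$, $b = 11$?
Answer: $- \frac{1}{847083} \approx -1.1805 \cdot 10^{-6}$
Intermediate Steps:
$o = -130$
$x = 146$ ($x = 3 + \left(11 + 2\right) 11 = 3 + 13 \cdot 11 = 3 + 143 = 146$)
$\frac{1}{-884459 + \left(386 + o\right) x} = \frac{1}{-884459 + \left(386 - 130\right) 146} = \frac{1}{-884459 + 256 \cdot 146} = \frac{1}{-884459 + 37376} = \frac{1}{-847083} = - \frac{1}{847083}$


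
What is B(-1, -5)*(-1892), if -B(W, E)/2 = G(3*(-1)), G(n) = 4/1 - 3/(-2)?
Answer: 20812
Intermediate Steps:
G(n) = 11/2 (G(n) = 4*1 - 3*(-1/2) = 4 + 3/2 = 11/2)
B(W, E) = -11 (B(W, E) = -2*11/2 = -11)
B(-1, -5)*(-1892) = -11*(-1892) = 20812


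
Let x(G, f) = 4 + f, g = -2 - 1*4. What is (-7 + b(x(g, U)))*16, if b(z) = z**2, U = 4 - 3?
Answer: 288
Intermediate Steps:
g = -6 (g = -2 - 4 = -6)
U = 1
(-7 + b(x(g, U)))*16 = (-7 + (4 + 1)**2)*16 = (-7 + 5**2)*16 = (-7 + 25)*16 = 18*16 = 288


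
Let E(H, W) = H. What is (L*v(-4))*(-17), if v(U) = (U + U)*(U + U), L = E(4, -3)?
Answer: -4352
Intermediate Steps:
L = 4
v(U) = 4*U² (v(U) = (2*U)*(2*U) = 4*U²)
(L*v(-4))*(-17) = (4*(4*(-4)²))*(-17) = (4*(4*16))*(-17) = (4*64)*(-17) = 256*(-17) = -4352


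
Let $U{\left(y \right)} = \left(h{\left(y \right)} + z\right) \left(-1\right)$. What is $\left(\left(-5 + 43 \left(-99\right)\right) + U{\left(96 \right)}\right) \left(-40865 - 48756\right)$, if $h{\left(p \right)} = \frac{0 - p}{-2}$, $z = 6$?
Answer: $386804236$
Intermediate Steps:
$h{\left(p \right)} = \frac{p}{2}$ ($h{\left(p \right)} = - p \left(- \frac{1}{2}\right) = \frac{p}{2}$)
$U{\left(y \right)} = -6 - \frac{y}{2}$ ($U{\left(y \right)} = \left(\frac{y}{2} + 6\right) \left(-1\right) = \left(6 + \frac{y}{2}\right) \left(-1\right) = -6 - \frac{y}{2}$)
$\left(\left(-5 + 43 \left(-99\right)\right) + U{\left(96 \right)}\right) \left(-40865 - 48756\right) = \left(\left(-5 + 43 \left(-99\right)\right) - 54\right) \left(-40865 - 48756\right) = \left(\left(-5 - 4257\right) - 54\right) \left(-89621\right) = \left(-4262 - 54\right) \left(-89621\right) = \left(-4316\right) \left(-89621\right) = 386804236$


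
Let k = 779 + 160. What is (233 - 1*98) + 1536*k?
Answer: 1442439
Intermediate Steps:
k = 939
(233 - 1*98) + 1536*k = (233 - 1*98) + 1536*939 = (233 - 98) + 1442304 = 135 + 1442304 = 1442439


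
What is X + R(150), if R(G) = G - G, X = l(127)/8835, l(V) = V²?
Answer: 16129/8835 ≈ 1.8256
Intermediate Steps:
X = 16129/8835 (X = 127²/8835 = 16129*(1/8835) = 16129/8835 ≈ 1.8256)
R(G) = 0
X + R(150) = 16129/8835 + 0 = 16129/8835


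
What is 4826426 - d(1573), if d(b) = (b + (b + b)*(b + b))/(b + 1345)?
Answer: 14073612179/2918 ≈ 4.8230e+6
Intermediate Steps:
d(b) = (b + 4*b**2)/(1345 + b) (d(b) = (b + (2*b)*(2*b))/(1345 + b) = (b + 4*b**2)/(1345 + b))
4826426 - d(1573) = 4826426 - 1573*(1 + 4*1573)/(1345 + 1573) = 4826426 - 1573*(1 + 6292)/2918 = 4826426 - 1573*6293/2918 = 4826426 - 1*9898889/2918 = 4826426 - 9898889/2918 = 14073612179/2918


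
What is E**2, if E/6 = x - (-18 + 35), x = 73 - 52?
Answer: 576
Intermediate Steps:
x = 21
E = 24 (E = 6*(21 - (-18 + 35)) = 6*(21 - 1*17) = 6*(21 - 17) = 6*4 = 24)
E**2 = 24**2 = 576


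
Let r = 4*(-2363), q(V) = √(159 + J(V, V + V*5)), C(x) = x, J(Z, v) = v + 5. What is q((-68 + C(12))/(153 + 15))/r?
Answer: -9*√2/9452 ≈ -0.0013466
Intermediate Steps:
J(Z, v) = 5 + v
q(V) = √(164 + 6*V) (q(V) = √(159 + (5 + (V + V*5))) = √(159 + (5 + (V + 5*V))) = √(159 + (5 + 6*V)) = √(164 + 6*V))
r = -9452
q((-68 + C(12))/(153 + 15))/r = √(164 + 6*((-68 + 12)/(153 + 15)))/(-9452) = √(164 + 6*(-56/168))*(-1/9452) = √(164 + 6*(-56*1/168))*(-1/9452) = √(164 + 6*(-⅓))*(-1/9452) = √(164 - 2)*(-1/9452) = √162*(-1/9452) = (9*√2)*(-1/9452) = -9*√2/9452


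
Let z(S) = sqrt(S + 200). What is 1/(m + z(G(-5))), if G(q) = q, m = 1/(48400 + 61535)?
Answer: -109935/2356712323874 + 12085704225*sqrt(195)/2356712323874 ≈ 0.071611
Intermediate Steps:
m = 1/109935 ≈ 9.0963e-6
z(S) = sqrt(200 + S)
1/(m + z(G(-5))) = 1/(1/109935 + sqrt(200 - 5)) = 1/(1/109935 + sqrt(195))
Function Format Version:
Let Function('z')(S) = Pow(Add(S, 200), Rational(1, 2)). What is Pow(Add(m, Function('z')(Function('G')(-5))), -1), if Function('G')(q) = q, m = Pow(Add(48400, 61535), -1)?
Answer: Add(Rational(-109935, 2356712323874), Mul(Rational(12085704225, 2356712323874), Pow(195, Rational(1, 2)))) ≈ 0.071611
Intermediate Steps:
m = Rational(1, 109935) (m = Pow(109935, -1) = Rational(1, 109935) ≈ 9.0963e-6)
Function('z')(S) = Pow(Add(200, S), Rational(1, 2))
Pow(Add(m, Function('z')(Function('G')(-5))), -1) = Pow(Add(Rational(1, 109935), Pow(Add(200, -5), Rational(1, 2))), -1) = Pow(Add(Rational(1, 109935), Pow(195, Rational(1, 2))), -1)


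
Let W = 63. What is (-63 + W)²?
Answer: 0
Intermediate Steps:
(-63 + W)² = (-63 + 63)² = 0² = 0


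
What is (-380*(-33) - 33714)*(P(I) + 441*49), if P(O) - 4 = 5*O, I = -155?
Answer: -441223812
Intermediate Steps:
P(O) = 4 + 5*O
(-380*(-33) - 33714)*(P(I) + 441*49) = (-380*(-33) - 33714)*((4 + 5*(-155)) + 441*49) = (12540 - 33714)*((4 - 775) + 21609) = -21174*(-771 + 21609) = -21174*20838 = -441223812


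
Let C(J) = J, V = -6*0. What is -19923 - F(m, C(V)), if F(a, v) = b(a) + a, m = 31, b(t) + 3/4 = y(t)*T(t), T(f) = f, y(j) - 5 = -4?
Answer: -79937/4 ≈ -19984.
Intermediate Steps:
y(j) = 1 (y(j) = 5 - 4 = 1)
V = 0
b(t) = -¾ + t (b(t) = -¾ + 1*t = -¾ + t)
F(a, v) = -¾ + 2*a (F(a, v) = (-¾ + a) + a = -¾ + 2*a)
-19923 - F(m, C(V)) = -19923 - (-¾ + 2*31) = -19923 - (-¾ + 62) = -19923 - 1*245/4 = -19923 - 245/4 = -79937/4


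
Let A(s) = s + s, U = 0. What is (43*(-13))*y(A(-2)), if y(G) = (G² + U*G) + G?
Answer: -6708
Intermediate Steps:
A(s) = 2*s
y(G) = G + G² (y(G) = (G² + 0*G) + G = (G² + 0) + G = G² + G = G + G²)
(43*(-13))*y(A(-2)) = (43*(-13))*((2*(-2))*(1 + 2*(-2))) = -(-2236)*(1 - 4) = -(-2236)*(-3) = -559*12 = -6708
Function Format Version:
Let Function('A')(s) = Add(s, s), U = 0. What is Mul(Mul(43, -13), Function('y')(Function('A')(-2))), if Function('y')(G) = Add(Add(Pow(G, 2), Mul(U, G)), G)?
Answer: -6708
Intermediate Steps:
Function('A')(s) = Mul(2, s)
Function('y')(G) = Add(G, Pow(G, 2)) (Function('y')(G) = Add(Add(Pow(G, 2), Mul(0, G)), G) = Add(Add(Pow(G, 2), 0), G) = Add(Pow(G, 2), G) = Add(G, Pow(G, 2)))
Mul(Mul(43, -13), Function('y')(Function('A')(-2))) = Mul(Mul(43, -13), Mul(Mul(2, -2), Add(1, Mul(2, -2)))) = Mul(-559, Mul(-4, Add(1, -4))) = Mul(-559, Mul(-4, -3)) = Mul(-559, 12) = -6708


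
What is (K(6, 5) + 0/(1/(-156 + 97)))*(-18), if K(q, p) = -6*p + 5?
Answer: 450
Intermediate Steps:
K(q, p) = 5 - 6*p
(K(6, 5) + 0/(1/(-156 + 97)))*(-18) = ((5 - 6*5) + 0/(1/(-156 + 97)))*(-18) = ((5 - 30) + 0/(1/(-59)))*(-18) = (-25 + 0/(-1/59))*(-18) = (-25 + 0*(-59))*(-18) = (-25 + 0)*(-18) = -25*(-18) = 450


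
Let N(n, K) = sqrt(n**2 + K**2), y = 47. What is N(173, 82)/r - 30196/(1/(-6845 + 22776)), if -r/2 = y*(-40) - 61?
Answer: -481052476 + sqrt(36653)/3882 ≈ -4.8105e+8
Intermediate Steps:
N(n, K) = sqrt(K**2 + n**2)
r = 3882 (r = -2*(47*(-40) - 61) = -2*(-1880 - 61) = -2*(-1941) = 3882)
N(173, 82)/r - 30196/(1/(-6845 + 22776)) = sqrt(82**2 + 173**2)/3882 - 30196/(1/(-6845 + 22776)) = sqrt(6724 + 29929)*(1/3882) - 30196/(1/15931) = sqrt(36653)*(1/3882) - 30196/1/15931 = sqrt(36653)/3882 - 30196*15931 = sqrt(36653)/3882 - 481052476 = -481052476 + sqrt(36653)/3882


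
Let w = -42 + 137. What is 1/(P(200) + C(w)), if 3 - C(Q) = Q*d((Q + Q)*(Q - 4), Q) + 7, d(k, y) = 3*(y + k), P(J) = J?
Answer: -1/4954529 ≈ -2.0184e-7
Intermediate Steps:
w = 95
d(k, y) = 3*k + 3*y (d(k, y) = 3*(k + y) = 3*k + 3*y)
C(Q) = -4 - Q*(3*Q + 6*Q*(-4 + Q)) (C(Q) = 3 - (Q*(3*((Q + Q)*(Q - 4)) + 3*Q) + 7) = 3 - (Q*(3*((2*Q)*(-4 + Q)) + 3*Q) + 7) = 3 - (Q*(3*(2*Q*(-4 + Q)) + 3*Q) + 7) = 3 - (Q*(6*Q*(-4 + Q) + 3*Q) + 7) = 3 - (Q*(3*Q + 6*Q*(-4 + Q)) + 7) = 3 - (7 + Q*(3*Q + 6*Q*(-4 + Q))) = 3 + (-7 - Q*(3*Q + 6*Q*(-4 + Q))) = -4 - Q*(3*Q + 6*Q*(-4 + Q)))
1/(P(200) + C(w)) = 1/(200 + (-4 - 6*95³ + 21*95²)) = 1/(200 + (-4 - 6*857375 + 21*9025)) = 1/(200 + (-4 - 5144250 + 189525)) = 1/(200 - 4954729) = 1/(-4954529) = -1/4954529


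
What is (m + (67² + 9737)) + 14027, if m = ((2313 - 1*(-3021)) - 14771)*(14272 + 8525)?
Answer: -215107036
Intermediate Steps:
m = -215135289 (m = ((2313 + 3021) - 14771)*22797 = (5334 - 14771)*22797 = -9437*22797 = -215135289)
(m + (67² + 9737)) + 14027 = (-215135289 + (67² + 9737)) + 14027 = (-215135289 + (4489 + 9737)) + 14027 = (-215135289 + 14226) + 14027 = -215121063 + 14027 = -215107036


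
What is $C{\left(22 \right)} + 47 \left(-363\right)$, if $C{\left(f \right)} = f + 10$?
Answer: $-17029$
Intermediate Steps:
$C{\left(f \right)} = 10 + f$
$C{\left(22 \right)} + 47 \left(-363\right) = \left(10 + 22\right) + 47 \left(-363\right) = 32 - 17061 = -17029$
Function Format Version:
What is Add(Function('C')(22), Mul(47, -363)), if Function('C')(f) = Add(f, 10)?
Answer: -17029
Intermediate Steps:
Function('C')(f) = Add(10, f)
Add(Function('C')(22), Mul(47, -363)) = Add(Add(10, 22), Mul(47, -363)) = Add(32, -17061) = -17029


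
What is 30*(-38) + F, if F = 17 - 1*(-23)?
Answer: -1100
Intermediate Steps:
F = 40 (F = 17 + 23 = 40)
30*(-38) + F = 30*(-38) + 40 = -1140 + 40 = -1100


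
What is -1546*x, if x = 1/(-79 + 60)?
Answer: 1546/19 ≈ 81.368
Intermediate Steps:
x = -1/19 (x = 1/(-19) = -1/19 ≈ -0.052632)
-1546*x = -1546*(-1/19) = 1546/19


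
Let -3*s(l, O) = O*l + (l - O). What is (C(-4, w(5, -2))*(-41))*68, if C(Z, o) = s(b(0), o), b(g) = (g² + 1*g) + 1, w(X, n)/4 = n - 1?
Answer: 2788/3 ≈ 929.33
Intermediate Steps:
w(X, n) = -4 + 4*n (w(X, n) = 4*(n - 1) = 4*(-1 + n) = -4 + 4*n)
b(g) = 1 + g + g² (b(g) = (g² + g) + 1 = (g + g²) + 1 = 1 + g + g²)
s(l, O) = -l/3 + O/3 - O*l/3 (s(l, O) = -(O*l + (l - O))/3 = -(l - O + O*l)/3 = -l/3 + O/3 - O*l/3)
C(Z, o) = -⅓ (C(Z, o) = -(1 + 0 + 0²)/3 + o/3 - o*(1 + 0 + 0²)/3 = -(1 + 0 + 0)/3 + o/3 - o*(1 + 0 + 0)/3 = -⅓*1 + o/3 - ⅓*o*1 = -⅓ + o/3 - o/3 = -⅓)
(C(-4, w(5, -2))*(-41))*68 = -⅓*(-41)*68 = (41/3)*68 = 2788/3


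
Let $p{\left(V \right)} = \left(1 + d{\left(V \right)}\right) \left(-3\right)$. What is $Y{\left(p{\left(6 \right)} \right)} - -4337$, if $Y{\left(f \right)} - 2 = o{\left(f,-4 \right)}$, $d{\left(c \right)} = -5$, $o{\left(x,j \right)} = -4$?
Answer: $4335$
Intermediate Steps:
$p{\left(V \right)} = 12$ ($p{\left(V \right)} = \left(1 - 5\right) \left(-3\right) = \left(-4\right) \left(-3\right) = 12$)
$Y{\left(f \right)} = -2$ ($Y{\left(f \right)} = 2 - 4 = -2$)
$Y{\left(p{\left(6 \right)} \right)} - -4337 = -2 - -4337 = -2 + 4337 = 4335$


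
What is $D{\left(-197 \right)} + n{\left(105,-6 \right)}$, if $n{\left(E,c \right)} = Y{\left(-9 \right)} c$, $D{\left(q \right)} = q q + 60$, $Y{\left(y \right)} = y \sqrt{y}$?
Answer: $38869 + 162 i \approx 38869.0 + 162.0 i$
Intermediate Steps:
$Y{\left(y \right)} = y^{\frac{3}{2}}$
$D{\left(q \right)} = 60 + q^{2}$ ($D{\left(q \right)} = q^{2} + 60 = 60 + q^{2}$)
$n{\left(E,c \right)} = - 27 i c$ ($n{\left(E,c \right)} = \left(-9\right)^{\frac{3}{2}} c = - 27 i c$)
$D{\left(-197 \right)} + n{\left(105,-6 \right)} = \left(60 + \left(-197\right)^{2}\right) - 27 i \left(-6\right) = \left(60 + 38809\right) + 162 i = 38869 + 162 i$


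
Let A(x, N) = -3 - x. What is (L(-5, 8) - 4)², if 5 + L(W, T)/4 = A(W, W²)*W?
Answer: 4096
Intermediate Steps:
L(W, T) = -20 + 4*W*(-3 - W) (L(W, T) = -20 + 4*((-3 - W)*W) = -20 + 4*(W*(-3 - W)) = -20 + 4*W*(-3 - W))
(L(-5, 8) - 4)² = ((-20 - 4*(-5)*(3 - 5)) - 4)² = ((-20 - 4*(-5)*(-2)) - 4)² = ((-20 - 40) - 4)² = (-60 - 4)² = (-64)² = 4096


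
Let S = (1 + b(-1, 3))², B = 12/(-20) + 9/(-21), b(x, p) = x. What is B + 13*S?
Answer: -36/35 ≈ -1.0286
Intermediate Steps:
B = -36/35 (B = 12*(-1/20) + 9*(-1/21) = -⅗ - 3/7 = -36/35 ≈ -1.0286)
S = 0 (S = (1 - 1)² = 0² = 0)
B + 13*S = -36/35 + 13*0 = -36/35 + 0 = -36/35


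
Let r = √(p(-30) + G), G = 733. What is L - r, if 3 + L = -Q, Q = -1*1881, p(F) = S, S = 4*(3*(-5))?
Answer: 1878 - √673 ≈ 1852.1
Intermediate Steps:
S = -60 (S = 4*(-15) = -60)
p(F) = -60
Q = -1881
L = 1878 (L = -3 - 1*(-1881) = -3 + 1881 = 1878)
r = √673 (r = √(-60 + 733) = √673 ≈ 25.942)
L - r = 1878 - √673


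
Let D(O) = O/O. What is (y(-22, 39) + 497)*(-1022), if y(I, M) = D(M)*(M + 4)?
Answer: -551880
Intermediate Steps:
D(O) = 1
y(I, M) = 4 + M (y(I, M) = 1*(M + 4) = 1*(4 + M) = 4 + M)
(y(-22, 39) + 497)*(-1022) = ((4 + 39) + 497)*(-1022) = (43 + 497)*(-1022) = 540*(-1022) = -551880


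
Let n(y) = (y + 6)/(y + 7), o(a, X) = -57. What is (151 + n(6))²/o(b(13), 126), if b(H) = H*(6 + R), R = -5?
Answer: -3900625/9633 ≈ -404.92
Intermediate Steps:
b(H) = H (b(H) = H*(6 - 5) = H*1 = H)
n(y) = (6 + y)/(7 + y)
(151 + n(6))²/o(b(13), 126) = (151 + (6 + 6)/(7 + 6))²/(-57) = (151 + 12/13)²*(-1/57) = (1975/13)²*(-1/57) = (3900625/169)*(-1/57) = -3900625/9633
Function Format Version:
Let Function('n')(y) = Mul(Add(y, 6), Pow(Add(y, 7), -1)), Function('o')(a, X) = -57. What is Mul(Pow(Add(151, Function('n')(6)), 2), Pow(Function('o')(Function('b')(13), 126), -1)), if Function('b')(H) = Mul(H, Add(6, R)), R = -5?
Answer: Rational(-3900625, 9633) ≈ -404.92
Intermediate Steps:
Function('b')(H) = H (Function('b')(H) = Mul(H, Add(6, -5)) = Mul(H, 1) = H)
Function('n')(y) = Mul(Pow(Add(7, y), -1), Add(6, y)) (Function('n')(y) = Mul(Add(6, y), Pow(Add(7, y), -1)) = Mul(Pow(Add(7, y), -1), Add(6, y)))
Mul(Pow(Add(151, Function('n')(6)), 2), Pow(Function('o')(Function('b')(13), 126), -1)) = Mul(Pow(Add(151, Mul(Pow(Add(7, 6), -1), Add(6, 6))), 2), Pow(-57, -1)) = Mul(Pow(Add(151, Mul(Pow(13, -1), 12)), 2), Rational(-1, 57)) = Mul(Pow(Add(151, Mul(Rational(1, 13), 12)), 2), Rational(-1, 57)) = Mul(Pow(Add(151, Rational(12, 13)), 2), Rational(-1, 57)) = Mul(Pow(Rational(1975, 13), 2), Rational(-1, 57)) = Mul(Rational(3900625, 169), Rational(-1, 57)) = Rational(-3900625, 9633)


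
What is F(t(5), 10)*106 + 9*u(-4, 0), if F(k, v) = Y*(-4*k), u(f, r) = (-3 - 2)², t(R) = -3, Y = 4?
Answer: 5313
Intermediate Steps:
u(f, r) = 25 (u(f, r) = (-5)² = 25)
F(k, v) = -16*k (F(k, v) = 4*(-4*k) = -16*k)
F(t(5), 10)*106 + 9*u(-4, 0) = -16*(-3)*106 + 9*25 = 48*106 + 225 = 5088 + 225 = 5313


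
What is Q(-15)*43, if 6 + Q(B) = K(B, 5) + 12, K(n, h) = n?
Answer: -387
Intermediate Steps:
Q(B) = 6 + B (Q(B) = -6 + (B + 12) = -6 + (12 + B) = 6 + B)
Q(-15)*43 = (6 - 15)*43 = -9*43 = -387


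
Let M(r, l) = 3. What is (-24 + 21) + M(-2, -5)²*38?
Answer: 339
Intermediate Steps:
(-24 + 21) + M(-2, -5)²*38 = (-24 + 21) + 3²*38 = -3 + 9*38 = -3 + 342 = 339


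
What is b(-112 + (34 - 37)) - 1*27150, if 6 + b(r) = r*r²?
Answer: -1548031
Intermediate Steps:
b(r) = -6 + r³ (b(r) = -6 + r*r² = -6 + r³)
b(-112 + (34 - 37)) - 1*27150 = (-6 + (-112 + (34 - 37))³) - 1*27150 = (-6 + (-112 - 3)³) - 27150 = (-6 + (-115)³) - 27150 = (-6 - 1520875) - 27150 = -1520881 - 27150 = -1548031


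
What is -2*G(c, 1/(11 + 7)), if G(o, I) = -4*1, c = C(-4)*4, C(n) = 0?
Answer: 8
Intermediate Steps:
c = 0 (c = 0*4 = 0)
G(o, I) = -4
-2*G(c, 1/(11 + 7)) = -2*(-4) = 8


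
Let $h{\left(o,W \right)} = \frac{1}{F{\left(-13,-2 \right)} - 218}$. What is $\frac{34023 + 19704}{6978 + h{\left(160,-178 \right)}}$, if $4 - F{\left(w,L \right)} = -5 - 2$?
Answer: $\frac{11121489}{1444445} \approx 7.6995$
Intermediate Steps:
$F{\left(w,L \right)} = 11$ ($F{\left(w,L \right)} = 4 - \left(-5 - 2\right) = 4 - -7 = 4 + 7 = 11$)
$h{\left(o,W \right)} = - \frac{1}{207}$ ($h{\left(o,W \right)} = \frac{1}{11 - 218} = \frac{1}{-207} = - \frac{1}{207}$)
$\frac{34023 + 19704}{6978 + h{\left(160,-178 \right)}} = \frac{34023 + 19704}{6978 - \frac{1}{207}} = \frac{53727}{\frac{1444445}{207}} = 53727 \cdot \frac{207}{1444445} = \frac{11121489}{1444445}$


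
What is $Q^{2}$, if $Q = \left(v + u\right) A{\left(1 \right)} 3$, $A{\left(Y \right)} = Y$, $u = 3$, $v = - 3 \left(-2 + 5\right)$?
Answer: $324$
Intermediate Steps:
$v = -9$ ($v = \left(-3\right) 3 = -9$)
$Q = -18$ ($Q = \left(-9 + 3\right) 1 \cdot 3 = \left(-6\right) 3 = -18$)
$Q^{2} = \left(-18\right)^{2} = 324$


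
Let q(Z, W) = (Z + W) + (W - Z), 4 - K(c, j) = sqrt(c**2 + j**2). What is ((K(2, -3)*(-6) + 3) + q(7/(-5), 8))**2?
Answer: 493 - 60*sqrt(13) ≈ 276.67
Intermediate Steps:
K(c, j) = 4 - sqrt(c**2 + j**2)
q(Z, W) = 2*W (q(Z, W) = (W + Z) + (W - Z) = 2*W)
((K(2, -3)*(-6) + 3) + q(7/(-5), 8))**2 = (((4 - sqrt(2**2 + (-3)**2))*(-6) + 3) + 2*8)**2 = (((4 - sqrt(4 + 9))*(-6) + 3) + 16)**2 = (((4 - sqrt(13))*(-6) + 3) + 16)**2 = (((-24 + 6*sqrt(13)) + 3) + 16)**2 = ((-21 + 6*sqrt(13)) + 16)**2 = (-5 + 6*sqrt(13))**2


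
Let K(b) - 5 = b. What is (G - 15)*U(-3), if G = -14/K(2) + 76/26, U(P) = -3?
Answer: 549/13 ≈ 42.231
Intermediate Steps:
K(b) = 5 + b
G = 12/13 (G = -14/(5 + 2) + 76/26 = -14/7 + 76*(1/26) = -14*⅐ + 38/13 = -2 + 38/13 = 12/13 ≈ 0.92308)
(G - 15)*U(-3) = (12/13 - 15)*(-3) = -183/13*(-3) = 549/13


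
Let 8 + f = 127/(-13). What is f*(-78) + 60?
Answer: 1446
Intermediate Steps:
f = -231/13 (f = -8 + 127/(-13) = -8 + 127*(-1/13) = -8 - 127/13 = -231/13 ≈ -17.769)
f*(-78) + 60 = -231/13*(-78) + 60 = 1386 + 60 = 1446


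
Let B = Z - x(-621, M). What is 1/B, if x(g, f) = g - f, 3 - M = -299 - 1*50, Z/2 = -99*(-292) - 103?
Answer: 1/58583 ≈ 1.7070e-5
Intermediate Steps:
Z = 57610 (Z = 2*(-99*(-292) - 103) = 2*(28908 - 103) = 2*28805 = 57610)
M = 352 (M = 3 - (-299 - 1*50) = 3 - (-299 - 50) = 3 - 1*(-349) = 3 + 349 = 352)
B = 58583 (B = 57610 - (-621 - 1*352) = 57610 - (-621 - 352) = 57610 - 1*(-973) = 57610 + 973 = 58583)
1/B = 1/58583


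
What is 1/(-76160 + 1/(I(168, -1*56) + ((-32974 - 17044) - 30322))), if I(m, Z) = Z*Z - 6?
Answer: -77210/5880313601 ≈ -1.3130e-5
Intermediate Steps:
I(m, Z) = -6 + Z**2 (I(m, Z) = Z**2 - 6 = -6 + Z**2)
1/(-76160 + 1/(I(168, -1*56) + ((-32974 - 17044) - 30322))) = 1/(-76160 + 1/((-6 + (-1*56)**2) + ((-32974 - 17044) - 30322))) = 1/(-76160 + 1/((-6 + (-56)**2) + (-50018 - 30322))) = 1/(-76160 + 1/((-6 + 3136) - 80340)) = 1/(-76160 + 1/(3130 - 80340)) = 1/(-76160 + 1/(-77210)) = 1/(-76160 - 1/77210) = 1/(-5880313601/77210) = -77210/5880313601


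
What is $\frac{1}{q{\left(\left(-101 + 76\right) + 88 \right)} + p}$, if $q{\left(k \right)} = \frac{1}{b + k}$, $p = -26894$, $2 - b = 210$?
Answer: $- \frac{145}{3899631} \approx -3.7183 \cdot 10^{-5}$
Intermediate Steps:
$b = -208$ ($b = 2 - 210 = -208$)
$q{\left(k \right)} = \frac{1}{-208 + k}$
$\frac{1}{q{\left(\left(-101 + 76\right) + 88 \right)} + p} = \frac{1}{\frac{1}{-208 + \left(\left(-101 + 76\right) + 88\right)} - 26894} = \frac{1}{\frac{1}{-208 + \left(-25 + 88\right)} - 26894} = \frac{1}{\frac{1}{-208 + 63} - 26894} = \frac{1}{\frac{1}{-145} - 26894} = \frac{1}{- \frac{1}{145} - 26894} = \frac{1}{- \frac{3899631}{145}} = - \frac{145}{3899631}$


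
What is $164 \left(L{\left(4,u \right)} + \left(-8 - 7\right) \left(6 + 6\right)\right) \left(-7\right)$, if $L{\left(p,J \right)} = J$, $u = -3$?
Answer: $210084$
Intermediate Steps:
$164 \left(L{\left(4,u \right)} + \left(-8 - 7\right) \left(6 + 6\right)\right) \left(-7\right) = 164 \left(-3 + \left(-8 - 7\right) \left(6 + 6\right)\right) \left(-7\right) = 164 \left(-3 - 180\right) \left(-7\right) = 164 \left(\left(-183\right) \left(-7\right)\right) = 164 \cdot 1281 = 210084$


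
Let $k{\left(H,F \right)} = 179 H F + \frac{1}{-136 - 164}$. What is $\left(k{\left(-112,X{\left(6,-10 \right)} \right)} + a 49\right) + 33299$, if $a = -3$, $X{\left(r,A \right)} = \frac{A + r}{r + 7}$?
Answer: $\frac{153350387}{3900} \approx 39321.0$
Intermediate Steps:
$X{\left(r,A \right)} = \frac{A + r}{7 + r}$
$k{\left(H,F \right)} = - \frac{1}{300} + 179 F H$ ($k{\left(H,F \right)} = 179 F H + \frac{1}{-300} = 179 F H - \frac{1}{300} = - \frac{1}{300} + 179 F H$)
$\left(k{\left(-112,X{\left(6,-10 \right)} \right)} + a 49\right) + 33299 = \left(\left(- \frac{1}{300} + 179 \frac{-10 + 6}{7 + 6} \left(-112\right)\right) - 147\right) + 33299 = \left(\left(- \frac{1}{300} + 179 \cdot \frac{1}{13} \left(-4\right) \left(-112\right)\right) - 147\right) + 33299 = \left(\left(- \frac{1}{300} + 179 \left(- \frac{4}{13}\right) \left(-112\right)\right) - 147\right) + 33299 = \left(\left(- \frac{1}{300} + \frac{80192}{13}\right) - 147\right) + 33299 = \left(\frac{24057587}{3900} - 147\right) + 33299 = \frac{23484287}{3900} + 33299 = \frac{153350387}{3900}$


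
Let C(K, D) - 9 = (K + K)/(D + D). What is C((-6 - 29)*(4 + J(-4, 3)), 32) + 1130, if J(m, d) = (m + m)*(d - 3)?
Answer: 9077/8 ≈ 1134.6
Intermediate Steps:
J(m, d) = 2*m*(-3 + d) (J(m, d) = (2*m)*(-3 + d) = 2*m*(-3 + d))
C(K, D) = 9 + K/D (C(K, D) = 9 + (K + K)/(D + D) = 9 + (2*K)/((2*D)) = 9 + (2*K)*(1/(2*D)) = 9 + K/D)
C((-6 - 29)*(4 + J(-4, 3)), 32) + 1130 = (9 + ((-6 - 29)*(4 + 2*(-4)*(-3 + 3)))/32) + 1130 = (9 - 35*(4 + 2*(-4)*0)*(1/32)) + 1130 = (9 - 35*(4 + 0)*(1/32)) + 1130 = (9 - 35*4*(1/32)) + 1130 = (9 - 140*1/32) + 1130 = (9 - 35/8) + 1130 = 37/8 + 1130 = 9077/8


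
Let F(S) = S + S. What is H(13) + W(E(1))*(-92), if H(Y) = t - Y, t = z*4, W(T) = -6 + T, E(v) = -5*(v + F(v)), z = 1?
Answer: 1923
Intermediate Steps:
F(S) = 2*S
E(v) = -15*v (E(v) = -5*(v + 2*v) = -15*v)
t = 4 (t = 1*4 = 4)
H(Y) = 4 - Y
H(13) + W(E(1))*(-92) = (4 - 1*13) + (-6 - 15*1)*(-92) = (4 - 13) + (-6 - 15)*(-92) = -9 - 21*(-92) = -9 + 1932 = 1923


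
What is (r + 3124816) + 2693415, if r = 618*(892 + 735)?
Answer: 6823717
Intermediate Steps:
r = 1005486 (r = 618*1627 = 1005486)
(r + 3124816) + 2693415 = (1005486 + 3124816) + 2693415 = 4130302 + 2693415 = 6823717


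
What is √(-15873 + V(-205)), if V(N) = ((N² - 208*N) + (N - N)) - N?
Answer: √68997 ≈ 262.67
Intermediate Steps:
V(N) = N² - 209*N (V(N) = ((N² - 208*N) + 0) - N = (N² - 208*N) - N = N² - 209*N)
√(-15873 + V(-205)) = √(-15873 - 205*(-209 - 205)) = √(-15873 - 205*(-414)) = √(-15873 + 84870) = √68997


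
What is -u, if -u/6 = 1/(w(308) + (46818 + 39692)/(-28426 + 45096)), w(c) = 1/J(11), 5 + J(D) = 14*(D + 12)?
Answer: 528439/457339 ≈ 1.1555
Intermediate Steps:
J(D) = 163 + 14*D (J(D) = -5 + 14*(D + 12) = -5 + 14*(12 + D) = -5 + (168 + 14*D) = 163 + 14*D)
w(c) = 1/317 (w(c) = 1/(163 + 14*11) = 1/(163 + 154) = 1/317)
u = -528439/457339 (u = -6/(1/317 + (46818 + 39692)/(-28426 + 45096)) = -6/(1/317 + 86510/16670) = -6/(1/317 + 86510*(1/16670)) = -6/(1/317 + 8651/1667) = -6/2744034/528439 = -6*528439/2744034 = -528439/457339 ≈ -1.1555)
-u = -1*(-528439/457339) = 528439/457339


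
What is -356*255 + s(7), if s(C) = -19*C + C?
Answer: -90906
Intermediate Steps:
s(C) = -18*C
-356*255 + s(7) = -356*255 - 18*7 = -90780 - 126 = -90906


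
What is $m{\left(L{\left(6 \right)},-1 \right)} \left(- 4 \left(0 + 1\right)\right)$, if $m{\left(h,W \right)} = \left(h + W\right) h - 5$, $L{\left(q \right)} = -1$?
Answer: $12$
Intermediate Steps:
$m{\left(h,W \right)} = -5 + h \left(W + h\right)$ ($m{\left(h,W \right)} = \left(W + h\right) h - 5 = h \left(W + h\right) - 5 = -5 + h \left(W + h\right)$)
$m{\left(L{\left(6 \right)},-1 \right)} \left(- 4 \left(0 + 1\right)\right) = \left(-5 + \left(-1\right)^{2} - -1\right) \left(- 4 \left(0 + 1\right)\right) = \left(-5 + 1 + 1\right) \left(\left(-4\right) 1\right) = \left(-3\right) \left(-4\right) = 12$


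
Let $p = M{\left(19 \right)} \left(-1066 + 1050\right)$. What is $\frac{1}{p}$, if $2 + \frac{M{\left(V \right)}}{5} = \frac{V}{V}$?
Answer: $\frac{1}{80} \approx 0.0125$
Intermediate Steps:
$M{\left(V \right)} = -5$ ($M{\left(V \right)} = -10 + 5 \frac{V}{V} = -10 + 5 \cdot 1 = -10 + 5 = -5$)
$p = 80$ ($p = - 5 \left(-1066 + 1050\right) = \left(-5\right) \left(-16\right) = 80$)
$\frac{1}{p} = \frac{1}{80}$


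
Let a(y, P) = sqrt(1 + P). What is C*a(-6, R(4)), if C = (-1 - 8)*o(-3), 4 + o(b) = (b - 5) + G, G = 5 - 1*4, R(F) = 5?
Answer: 99*sqrt(6) ≈ 242.50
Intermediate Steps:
G = 1 (G = 5 - 4 = 1)
o(b) = -8 + b (o(b) = -4 + ((b - 5) + 1) = -4 + ((-5 + b) + 1) = -4 + (-4 + b) = -8 + b)
C = 99 (C = (-1 - 8)*(-8 - 3) = -9*(-11) = 99)
C*a(-6, R(4)) = 99*sqrt(1 + 5) = 99*sqrt(6)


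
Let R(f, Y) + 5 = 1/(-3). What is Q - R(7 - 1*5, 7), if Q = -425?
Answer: -1259/3 ≈ -419.67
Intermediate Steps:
R(f, Y) = -16/3 (R(f, Y) = -5 + 1/(-3) = -5 - 1/3 = -16/3)
Q - R(7 - 1*5, 7) = -425 - 1*(-16/3) = -425 + 16/3 = -1259/3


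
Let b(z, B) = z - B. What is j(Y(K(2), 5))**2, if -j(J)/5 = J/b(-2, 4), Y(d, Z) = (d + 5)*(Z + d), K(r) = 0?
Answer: 15625/36 ≈ 434.03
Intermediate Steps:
Y(d, Z) = (5 + d)*(Z + d)
j(J) = 5*J/6 (j(J) = -5*J/(-2 - 1*4) = -5*J/(-2 - 4) = -5*J/(-6) = -5*J*(-1)/6 = -(-5)*J/6 = 5*J/6)
j(Y(K(2), 5))**2 = (5*(0**2 + 5*5 + 5*0 + 5*0)/6)**2 = (5*(0 + 25 + 0 + 0)/6)**2 = ((5/6)*25)**2 = (125/6)**2 = 15625/36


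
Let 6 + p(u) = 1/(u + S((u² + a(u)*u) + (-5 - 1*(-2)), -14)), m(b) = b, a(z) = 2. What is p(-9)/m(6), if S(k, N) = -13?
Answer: -133/132 ≈ -1.0076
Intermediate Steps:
p(u) = -6 + 1/(-13 + u) (p(u) = -6 + 1/(u - 13) = -6 + 1/(-13 + u))
p(-9)/m(6) = ((79 - 6*(-9))/(-13 - 9))/6 = ((79 + 54)/(-22))*(⅙) = -1/22*133*(⅙) = -133/22*⅙ = -133/132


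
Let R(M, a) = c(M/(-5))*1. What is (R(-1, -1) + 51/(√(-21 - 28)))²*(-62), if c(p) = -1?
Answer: 158224/49 - 6324*I/7 ≈ 3229.1 - 903.43*I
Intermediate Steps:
R(M, a) = -1 (R(M, a) = -1*1 = -1)
(R(-1, -1) + 51/(√(-21 - 28)))²*(-62) = (-1 + 51/(√(-21 - 28)))²*(-62) = (-1 + 51/(√(-49)))²*(-62) = (-1 + 51/((7*I)))²*(-62) = (-1 + 51*(-I/7))²*(-62) = (-1 - 51*I/7)²*(-62) = -62*(-1 - 51*I/7)²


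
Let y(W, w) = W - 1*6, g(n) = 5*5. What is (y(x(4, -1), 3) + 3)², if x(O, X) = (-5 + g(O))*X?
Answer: 529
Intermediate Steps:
g(n) = 25
x(O, X) = 20*X (x(O, X) = (-5 + 25)*X = 20*X)
y(W, w) = -6 + W (y(W, w) = W - 6 = -6 + W)
(y(x(4, -1), 3) + 3)² = ((-6 + 20*(-1)) + 3)² = ((-6 - 20) + 3)² = (-26 + 3)² = (-23)² = 529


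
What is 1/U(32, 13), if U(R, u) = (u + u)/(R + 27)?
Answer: 59/26 ≈ 2.2692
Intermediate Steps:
U(R, u) = 2*u/(27 + R) (U(R, u) = (2*u)/(27 + R) = 2*u/(27 + R))
1/U(32, 13) = 1/(2*13/(27 + 32)) = 1/(2*13/59) = 1/(2*13*(1/59)) = 1/(26/59) = 59/26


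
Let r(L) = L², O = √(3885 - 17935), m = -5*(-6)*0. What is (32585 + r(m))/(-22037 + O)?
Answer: -718075645/485643419 - 162925*I*√562/485643419 ≈ -1.4786 - 0.0079531*I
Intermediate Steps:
m = 0 (m = 30*0 = 0)
O = 5*I*√562 (O = √(-14050) = 5*I*√562 ≈ 118.53*I)
(32585 + r(m))/(-22037 + O) = (32585 + 0²)/(-22037 + 5*I*√562) = (32585 + 0)/(-22037 + 5*I*√562) = 32585/(-22037 + 5*I*√562)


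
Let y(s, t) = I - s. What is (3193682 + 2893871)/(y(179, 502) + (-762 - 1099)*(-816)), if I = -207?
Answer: 6087553/1518190 ≈ 4.0097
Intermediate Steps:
y(s, t) = -207 - s
(3193682 + 2893871)/(y(179, 502) + (-762 - 1099)*(-816)) = (3193682 + 2893871)/((-207 - 1*179) + (-762 - 1099)*(-816)) = 6087553/((-207 - 179) - 1861*(-816)) = 6087553/(-386 + 1518576) = 6087553/1518190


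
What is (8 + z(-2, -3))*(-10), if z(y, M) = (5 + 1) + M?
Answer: -110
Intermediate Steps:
z(y, M) = 6 + M
(8 + z(-2, -3))*(-10) = (8 + (6 - 3))*(-10) = (8 + 3)*(-10) = 11*(-10) = -110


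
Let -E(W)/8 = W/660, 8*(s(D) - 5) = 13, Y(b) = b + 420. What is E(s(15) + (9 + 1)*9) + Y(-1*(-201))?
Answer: 409087/660 ≈ 619.83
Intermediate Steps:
Y(b) = 420 + b
s(D) = 53/8 (s(D) = 5 + (1/8)*13 = 5 + 13/8 = 53/8)
E(W) = -2*W/165 (E(W) = -8*W/660 = -2*W/165)
E(s(15) + (9 + 1)*9) + Y(-1*(-201)) = -2*(53/8 + (9 + 1)*9)/165 + (420 - 1*(-201)) = -2*(53/8 + 10*9)/165 + (420 + 201) = -2*(53/8 + 90)/165 + 621 = -2/165*773/8 + 621 = -773/660 + 621 = 409087/660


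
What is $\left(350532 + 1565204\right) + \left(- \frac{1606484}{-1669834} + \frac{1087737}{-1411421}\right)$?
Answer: $\frac{2257540668425543005}{1178419387057} \approx 1.9157 \cdot 10^{6}$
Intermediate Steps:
$\left(350532 + 1565204\right) + \left(- \frac{1606484}{-1669834} + \frac{1087737}{-1411421}\right) = 1915736 + \left(\left(-1606484\right) \left(- \frac{1}{1669834}\right) + 1087737 \left(- \frac{1}{1411421}\right)\right) = 1915736 + \left(\frac{803242}{834917} - \frac{1087737}{1411421}\right) = 1915736 + \frac{225542514053}{1178419387057} = \frac{2257540668425543005}{1178419387057}$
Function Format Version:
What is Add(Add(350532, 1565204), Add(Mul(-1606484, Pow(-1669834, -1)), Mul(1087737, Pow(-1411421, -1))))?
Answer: Rational(2257540668425543005, 1178419387057) ≈ 1.9157e+6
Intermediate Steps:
Add(Add(350532, 1565204), Add(Mul(-1606484, Pow(-1669834, -1)), Mul(1087737, Pow(-1411421, -1)))) = Add(1915736, Add(Mul(-1606484, Rational(-1, 1669834)), Mul(1087737, Rational(-1, 1411421)))) = Add(1915736, Add(Rational(803242, 834917), Rational(-1087737, 1411421))) = Add(1915736, Rational(225542514053, 1178419387057)) = Rational(2257540668425543005, 1178419387057)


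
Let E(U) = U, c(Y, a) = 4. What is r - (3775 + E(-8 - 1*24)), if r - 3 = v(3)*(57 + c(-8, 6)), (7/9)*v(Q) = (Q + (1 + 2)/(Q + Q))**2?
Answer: -11117/4 ≈ -2779.3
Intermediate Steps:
v(Q) = 9*(Q + 3/(2*Q))**2/7 (v(Q) = 9*(Q + (1 + 2)/(Q + Q))**2/7 = 9*(Q + 3/((2*Q)))**2/7 = 9*(Q + 3*(1/(2*Q)))**2/7 = 9*(Q + 3/(2*Q))**2/7)
r = 3855/4 (r = 3 + ((9/28)*(3 + 2*3**2)**2/3**2)*(57 + 4) = 3 + ((9/28)*(1/9)*(3 + 2*9)**2)*61 = 3 + ((9/28)*(1/9)*(3 + 18)**2)*61 = 3 + ((9/28)*(1/9)*21**2)*61 = 3 + ((9/28)*(1/9)*441)*61 = 3 + (63/4)*61 = 3 + 3843/4 = 3855/4 ≈ 963.75)
r - (3775 + E(-8 - 1*24)) = 3855/4 - (3775 + (-8 - 1*24)) = 3855/4 - (3775 + (-8 - 24)) = 3855/4 - (3775 - 32) = 3855/4 - 1*3743 = 3855/4 - 3743 = -11117/4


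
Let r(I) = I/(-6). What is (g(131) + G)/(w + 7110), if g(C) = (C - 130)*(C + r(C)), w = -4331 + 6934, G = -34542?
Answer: -206597/58278 ≈ -3.5450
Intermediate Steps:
r(I) = -I/6 (r(I) = I*(-1/6) = -I/6)
w = 2603
g(C) = 5*C*(-130 + C)/6 (g(C) = (C - 130)*(C - C/6) = (-130 + C)*(5*C/6) = 5*C*(-130 + C)/6)
(g(131) + G)/(w + 7110) = ((5/6)*131*(-130 + 131) - 34542)/(2603 + 7110) = ((5/6)*131*1 - 34542)/9713 = (655/6 - 34542)*(1/9713) = -206597/6*1/9713 = -206597/58278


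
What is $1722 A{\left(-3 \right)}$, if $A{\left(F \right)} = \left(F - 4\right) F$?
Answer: $36162$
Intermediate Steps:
$A{\left(F \right)} = F \left(-4 + F\right)$ ($A{\left(F \right)} = \left(-4 + F\right) F = F \left(-4 + F\right)$)
$1722 A{\left(-3 \right)} = 1722 \left(- 3 \left(-4 - 3\right)\right) = 1722 \left(\left(-3\right) \left(-7\right)\right) = 1722 \cdot 21 = 36162$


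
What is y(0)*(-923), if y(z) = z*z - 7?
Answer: 6461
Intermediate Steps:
y(z) = -7 + z**2 (y(z) = z**2 - 7 = -7 + z**2)
y(0)*(-923) = (-7 + 0**2)*(-923) = (-7 + 0)*(-923) = -7*(-923) = 6461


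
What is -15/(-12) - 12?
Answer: -43/4 ≈ -10.750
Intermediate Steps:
-15/(-12) - 12 = -1/12*(-15) - 12 = 5/4 - 12 = -43/4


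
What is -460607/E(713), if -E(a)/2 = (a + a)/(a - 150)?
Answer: 259321741/2852 ≈ 90926.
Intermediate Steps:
E(a) = -4*a/(-150 + a) (E(a) = -2*(a + a)/(a - 150) = -2*2*a/(-150 + a) = -4*a/(-150 + a))
-460607/E(713) = -460607/((-4*713/(-150 + 713))) = -460607/((-4*713/563)) = -460607/((-4*713*1/563)) = -460607/(-2852/563) = -460607*(-563/2852) = 259321741/2852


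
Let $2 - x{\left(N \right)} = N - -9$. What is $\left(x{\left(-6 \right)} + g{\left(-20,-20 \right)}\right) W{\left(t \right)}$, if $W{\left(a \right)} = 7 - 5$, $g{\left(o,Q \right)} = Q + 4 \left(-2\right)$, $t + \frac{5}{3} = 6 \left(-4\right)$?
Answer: $-58$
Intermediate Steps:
$x{\left(N \right)} = -7 - N$ ($x{\left(N \right)} = 2 - \left(N - -9\right) = 2 - \left(N + 9\right) = 2 - \left(9 + N\right) = -7 - N$)
$t = - \frac{77}{3}$ ($t = - \frac{5}{3} + 6 \left(-4\right) = - \frac{5}{3} - 24 = - \frac{77}{3} \approx -25.667$)
$g{\left(o,Q \right)} = -8 + Q$ ($g{\left(o,Q \right)} = Q - 8 = -8 + Q$)
$W{\left(a \right)} = 2$
$\left(x{\left(-6 \right)} + g{\left(-20,-20 \right)}\right) W{\left(t \right)} = \left(\left(-7 - -6\right) - 28\right) 2 = \left(\left(-7 + 6\right) - 28\right) 2 = \left(-1 - 28\right) 2 = \left(-29\right) 2 = -58$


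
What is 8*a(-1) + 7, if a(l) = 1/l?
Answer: -1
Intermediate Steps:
8*a(-1) + 7 = 8/(-1) + 7 = 8*(-1) + 7 = -8 + 7 = -1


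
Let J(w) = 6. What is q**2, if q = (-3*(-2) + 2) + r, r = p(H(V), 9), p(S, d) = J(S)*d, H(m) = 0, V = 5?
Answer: 3844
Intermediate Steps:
p(S, d) = 6*d
r = 54 (r = 6*9 = 54)
q = 62 (q = (-3*(-2) + 2) + 54 = (6 + 2) + 54 = 8 + 54 = 62)
q**2 = 62**2 = 3844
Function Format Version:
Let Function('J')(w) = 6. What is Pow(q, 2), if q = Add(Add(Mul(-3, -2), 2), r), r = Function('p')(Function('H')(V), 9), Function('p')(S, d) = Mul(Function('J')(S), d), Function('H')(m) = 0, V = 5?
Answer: 3844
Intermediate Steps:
Function('p')(S, d) = Mul(6, d)
r = 54 (r = Mul(6, 9) = 54)
q = 62 (q = Add(Add(Mul(-3, -2), 2), 54) = Add(Add(6, 2), 54) = Add(8, 54) = 62)
Pow(q, 2) = Pow(62, 2) = 3844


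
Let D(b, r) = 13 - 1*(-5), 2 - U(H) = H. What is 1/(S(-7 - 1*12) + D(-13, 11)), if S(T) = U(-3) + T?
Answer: ¼ ≈ 0.25000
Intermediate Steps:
U(H) = 2 - H
S(T) = 5 + T (S(T) = (2 - 1*(-3)) + T = (2 + 3) + T = 5 + T)
D(b, r) = 18 (D(b, r) = 13 + 5 = 18)
1/(S(-7 - 1*12) + D(-13, 11)) = 1/((5 + (-7 - 1*12)) + 18) = 1/((5 + (-7 - 12)) + 18) = 1/((5 - 19) + 18) = 1/(-14 + 18) = 1/4 = ¼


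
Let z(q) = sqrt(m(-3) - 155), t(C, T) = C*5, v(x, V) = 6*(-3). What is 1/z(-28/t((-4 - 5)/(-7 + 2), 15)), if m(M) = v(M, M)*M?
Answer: -I*sqrt(101)/101 ≈ -0.099504*I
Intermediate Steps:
v(x, V) = -18
t(C, T) = 5*C
m(M) = -18*M
z(q) = I*sqrt(101) (z(q) = sqrt(-18*(-3) - 155) = sqrt(54 - 155) = sqrt(-101) = I*sqrt(101))
1/z(-28/t((-4 - 5)/(-7 + 2), 15)) = 1/(I*sqrt(101)) = -I*sqrt(101)/101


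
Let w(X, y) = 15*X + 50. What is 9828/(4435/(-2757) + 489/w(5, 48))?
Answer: 1693487250/396899 ≈ 4266.8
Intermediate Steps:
w(X, y) = 50 + 15*X
9828/(4435/(-2757) + 489/w(5, 48)) = 9828/(4435/(-2757) + 489/(50 + 15*5)) = 9828/(4435*(-1/2757) + 489/(50 + 75)) = 9828/(-4435/2757 + 489/125) = 9828/(793798/344625) = 9828*(344625/793798) = 1693487250/396899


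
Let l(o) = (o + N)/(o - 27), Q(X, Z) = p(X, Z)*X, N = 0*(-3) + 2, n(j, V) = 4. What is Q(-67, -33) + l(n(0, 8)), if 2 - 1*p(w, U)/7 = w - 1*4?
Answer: -787457/23 ≈ -34237.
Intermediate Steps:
p(w, U) = 42 - 7*w (p(w, U) = 14 - 7*(w - 1*4) = 14 - 7*(w - 4) = 14 - 7*(-4 + w) = 14 + (28 - 7*w) = 42 - 7*w)
N = 2 (N = 0 + 2 = 2)
Q(X, Z) = X*(42 - 7*X) (Q(X, Z) = (42 - 7*X)*X = X*(42 - 7*X))
l(o) = (2 + o)/(-27 + o) (l(o) = (o + 2)/(o - 27) = (2 + o)/(-27 + o))
Q(-67, -33) + l(n(0, 8)) = 7*(-67)*(6 - 1*(-67)) + (2 + 4)/(-27 + 4) = 7*(-67)*(6 + 67) + 6/(-23) = 7*(-67)*73 - 1/23*6 = -34237 - 6/23 = -787457/23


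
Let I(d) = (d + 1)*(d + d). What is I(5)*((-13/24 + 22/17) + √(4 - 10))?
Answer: 1535/34 + 60*I*√6 ≈ 45.147 + 146.97*I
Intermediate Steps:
I(d) = 2*d*(1 + d) (I(d) = (1 + d)*(2*d) = 2*d*(1 + d))
I(5)*((-13/24 + 22/17) + √(4 - 10)) = (2*5*(1 + 5))*((-13/24 + 22/17) + √(4 - 10)) = (2*5*6)*((-13*1/24 + 22*(1/17)) + √(-6)) = 60*((-13/24 + 22/17) + I*√6) = 60*(307/408 + I*√6) = 1535/34 + 60*I*√6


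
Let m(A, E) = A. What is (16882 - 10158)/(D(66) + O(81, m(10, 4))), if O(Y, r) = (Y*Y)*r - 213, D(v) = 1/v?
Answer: 443784/4316203 ≈ 0.10282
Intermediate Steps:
O(Y, r) = -213 + r*Y² (O(Y, r) = Y²*r - 213 = r*Y² - 213 = -213 + r*Y²)
(16882 - 10158)/(D(66) + O(81, m(10, 4))) = (16882 - 10158)/(1/66 + (-213 + 10*81²)) = 6724/(1/66 + (-213 + 10*6561)) = 6724/(1/66 + (-213 + 65610)) = 6724/(1/66 + 65397) = 6724/(4316203/66) = 6724*(66/4316203) = 443784/4316203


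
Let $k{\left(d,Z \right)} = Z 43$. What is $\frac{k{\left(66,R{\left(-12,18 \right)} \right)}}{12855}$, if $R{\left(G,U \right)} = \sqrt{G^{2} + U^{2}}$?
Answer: $\frac{86 \sqrt{13}}{4285} \approx 0.072363$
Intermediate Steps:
$k{\left(d,Z \right)} = 43 Z$
$\frac{k{\left(66,R{\left(-12,18 \right)} \right)}}{12855} = \frac{43 \sqrt{\left(-12\right)^{2} + 18^{2}}}{12855} = 43 \sqrt{144 + 324} \cdot \frac{1}{12855} = 43 \sqrt{468} \cdot \frac{1}{12855} = 43 \cdot 6 \sqrt{13} \cdot \frac{1}{12855} = 258 \sqrt{13} \cdot \frac{1}{12855} = \frac{86 \sqrt{13}}{4285}$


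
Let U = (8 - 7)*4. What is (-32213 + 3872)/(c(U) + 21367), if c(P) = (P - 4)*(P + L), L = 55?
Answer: -28341/21367 ≈ -1.3264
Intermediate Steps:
U = 4 (U = 1*4 = 4)
c(P) = (-4 + P)*(55 + P) (c(P) = (P - 4)*(P + 55) = (-4 + P)*(55 + P))
(-32213 + 3872)/(c(U) + 21367) = (-32213 + 3872)/((-220 + 4**2 + 51*4) + 21367) = -28341/((-220 + 16 + 204) + 21367) = -28341/(0 + 21367) = -28341/21367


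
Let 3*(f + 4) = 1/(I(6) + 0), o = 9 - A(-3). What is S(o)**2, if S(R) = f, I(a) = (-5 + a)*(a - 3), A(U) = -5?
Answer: 1225/81 ≈ 15.123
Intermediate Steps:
I(a) = (-5 + a)*(-3 + a)
o = 14 (o = 9 - 1*(-5) = 9 + 5 = 14)
f = -35/9 (f = -4 + 1/(3*((15 + 6**2 - 8*6) + 0)) = -4 + 1/(3*((15 + 36 - 48) + 0)) = -4 + 1/(3*(3 + 0)) = -4 + (1/3)/3 = -4 + (1/3)*(1/3) = -4 + 1/9 = -35/9 ≈ -3.8889)
S(R) = -35/9
S(o)**2 = (-35/9)**2 = 1225/81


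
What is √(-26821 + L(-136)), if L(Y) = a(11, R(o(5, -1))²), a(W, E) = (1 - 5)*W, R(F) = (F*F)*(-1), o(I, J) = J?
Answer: 3*I*√2985 ≈ 163.91*I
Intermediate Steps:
R(F) = -F² (R(F) = F²*(-1) = -F²)
a(W, E) = -4*W
L(Y) = -44 (L(Y) = -4*11 = -44)
√(-26821 + L(-136)) = √(-26821 - 44) = √(-26865) = 3*I*√2985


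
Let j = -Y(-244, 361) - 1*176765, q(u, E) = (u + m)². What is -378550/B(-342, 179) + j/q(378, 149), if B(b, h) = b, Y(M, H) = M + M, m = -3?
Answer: 2954072612/2671875 ≈ 1105.6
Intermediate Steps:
Y(M, H) = 2*M
q(u, E) = (-3 + u)² (q(u, E) = (u - 3)² = (-3 + u)²)
j = -176277 (j = -2*(-244) - 1*176765 = -1*(-488) - 176765 = 488 - 176765 = -176277)
-378550/B(-342, 179) + j/q(378, 149) = -378550/(-342) - 176277/(-3 + 378)² = -378550*(-1/342) - 176277/(375²) = 189275/171 - 176277/140625 = 189275/171 - 176277*1/140625 = 189275/171 - 58759/46875 = 2954072612/2671875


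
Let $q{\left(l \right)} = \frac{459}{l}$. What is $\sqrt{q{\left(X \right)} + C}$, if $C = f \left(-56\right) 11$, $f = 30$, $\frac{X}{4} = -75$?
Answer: $\frac{i \sqrt{1848153}}{10} \approx 135.95 i$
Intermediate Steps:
$X = -300$ ($X = 4 \left(-75\right) = -300$)
$C = -18480$ ($C = 30 \left(-56\right) 11 = \left(-1680\right) 11 = -18480$)
$\sqrt{q{\left(X \right)} + C} = \sqrt{\frac{459}{-300} - 18480} = \sqrt{459 \left(- \frac{1}{300}\right) - 18480} = \sqrt{- \frac{153}{100} - 18480} = \sqrt{- \frac{1848153}{100}} = \frac{i \sqrt{1848153}}{10}$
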